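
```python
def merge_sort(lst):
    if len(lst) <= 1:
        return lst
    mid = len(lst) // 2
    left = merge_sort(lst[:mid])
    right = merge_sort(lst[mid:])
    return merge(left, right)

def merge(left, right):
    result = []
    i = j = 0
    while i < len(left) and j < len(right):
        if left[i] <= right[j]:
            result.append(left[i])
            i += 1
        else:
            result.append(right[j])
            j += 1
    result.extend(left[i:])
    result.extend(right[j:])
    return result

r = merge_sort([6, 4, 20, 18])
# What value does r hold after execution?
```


merge_sort([6, 4, 20, 18])
Split into [6, 4] and [20, 18]
Left sorted: [4, 6]
Right sorted: [18, 20]
Merge [4, 6] and [18, 20]
= [4, 6, 18, 20]


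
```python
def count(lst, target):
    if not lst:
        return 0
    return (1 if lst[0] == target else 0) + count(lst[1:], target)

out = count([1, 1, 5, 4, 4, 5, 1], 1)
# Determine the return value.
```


count([1, 1, 5, 4, 4, 5, 1], 1)
lst[0]=1 == 1: 1 + count([1, 5, 4, 4, 5, 1], 1)
lst[0]=1 == 1: 1 + count([5, 4, 4, 5, 1], 1)
lst[0]=5 != 1: 0 + count([4, 4, 5, 1], 1)
lst[0]=4 != 1: 0 + count([4, 5, 1], 1)
lst[0]=4 != 1: 0 + count([5, 1], 1)
lst[0]=5 != 1: 0 + count([1], 1)
lst[0]=1 == 1: 1 + count([], 1)
= 3


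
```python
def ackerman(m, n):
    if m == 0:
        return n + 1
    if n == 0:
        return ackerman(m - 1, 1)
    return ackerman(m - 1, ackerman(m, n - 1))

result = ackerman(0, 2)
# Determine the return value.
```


ackerman(0, 2)
m == 0: return 2 + 1 = 3
= 3


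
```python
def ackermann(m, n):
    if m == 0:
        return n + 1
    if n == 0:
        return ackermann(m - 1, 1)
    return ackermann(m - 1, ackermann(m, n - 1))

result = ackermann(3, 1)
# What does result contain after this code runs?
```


ackermann(3, 1)
= ackermann(2, ackermann(3, 0))
First compute ackermann(3, 0) = 5
= ackermann(2, 5)
= 13


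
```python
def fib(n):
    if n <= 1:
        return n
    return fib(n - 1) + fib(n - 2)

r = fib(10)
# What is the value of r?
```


fib(10)
= fib(9) + fib(8)
= (fib(8) + fib(7)) + fib(8)
Computing bottom-up: fib(0)=0, fib(1)=1, fib(2)=1, fib(3)=2, fib(4)=3, fib(5)=5, fib(6)=8, fib(7)=13, fib(8)=21, fib(9)=34, fib(10)=55
= 55


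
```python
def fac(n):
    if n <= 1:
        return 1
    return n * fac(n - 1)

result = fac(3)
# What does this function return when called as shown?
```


fac(3)
= 3 * fac(2)
= 3 * 2 * fac(1)
= 3 * 2 * 1
= 6


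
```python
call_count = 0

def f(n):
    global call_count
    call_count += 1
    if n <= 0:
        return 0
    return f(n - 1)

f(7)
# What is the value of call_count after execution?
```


f(7) calls f(6) calls ... calls f(0)
Total calls: 7 + 1 (for base case) = 8


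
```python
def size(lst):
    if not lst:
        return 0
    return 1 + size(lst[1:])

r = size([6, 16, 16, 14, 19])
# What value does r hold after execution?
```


size([6, 16, 16, 14, 19])
= 1 + size([16, 16, 14, 19])
= 1 + 1 + size([16, 14, 19])
= 1 + 1 + 1 + size([14, 19])
= 1 + 1 + 1 + 1 + size([19])
= 1 + 1 + 1 + 1 + 1 + size([])
= 1 + 1 + 1 + 1 + 1 + 0
= 5


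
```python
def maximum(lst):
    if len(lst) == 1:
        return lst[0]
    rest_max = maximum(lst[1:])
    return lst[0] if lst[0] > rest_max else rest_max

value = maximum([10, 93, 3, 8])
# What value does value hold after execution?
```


maximum([10, 93, 3, 8])
= compare 10 with maximum([93, 3, 8])
= compare 93 with maximum([3, 8])
= compare 3 with maximum([8])
Base: maximum([8]) = 8
compare 3 with 8: max = 8
compare 93 with 8: max = 93
compare 10 with 93: max = 93
= 93


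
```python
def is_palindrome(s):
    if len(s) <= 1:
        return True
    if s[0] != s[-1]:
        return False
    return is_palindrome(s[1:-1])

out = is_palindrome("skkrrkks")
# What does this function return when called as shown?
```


is_palindrome("skkrrkks")
"skkrrkks": s[0]='s' == s[-1]='s' -> is_palindrome("kkrrkk")
"kkrrkk": s[0]='k' == s[-1]='k' -> is_palindrome("krrk")
"krrk": s[0]='k' == s[-1]='k' -> is_palindrome("rr")
"rr": s[0]='r' == s[-1]='r' -> is_palindrome("")
"": len <= 1 -> True
= True


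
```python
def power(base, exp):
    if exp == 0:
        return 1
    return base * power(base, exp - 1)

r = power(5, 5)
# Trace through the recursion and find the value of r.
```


power(5, 5)
= 5 * power(5, 4)
= 5 * 5 * power(5, 3)
= 5 * 5 * 5 * power(5, 2)
= 5 * 5 * 5 * 5 * power(5, 1)
= 5 * 5 * 5 * 5 * 5 * power(5, 0)
= 5 * 5 * 5 * 5 * 5 * 1
= 3125


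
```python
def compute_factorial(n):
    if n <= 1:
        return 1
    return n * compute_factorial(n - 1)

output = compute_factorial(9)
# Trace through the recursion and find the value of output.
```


compute_factorial(9)
= 9 * compute_factorial(8)
= 9 * 8 * compute_factorial(7)
= 9 * 8 * 7 * compute_factorial(6)
= 9 * 8 * 7 * 6 * compute_factorial(5)
= 9 * 8 * 7 * 6 * 5 * compute_factorial(4)
= 9 * 8 * 7 * 6 * 5 * 4 * compute_factorial(3)
= 9 * 8 * 7 * 6 * 5 * 4 * 3 * compute_factorial(2)
= 9 * 8 * 7 * 6 * 5 * 4 * 3 * 2 * compute_factorial(1)
= 9 * 8 * 7 * 6 * 5 * 4 * 3 * 2 * 1
= 362880


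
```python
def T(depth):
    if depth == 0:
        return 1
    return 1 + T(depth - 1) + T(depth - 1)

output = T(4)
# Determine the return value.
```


T(4)
= 1 + T(3) + T(3)
= 1 + 2 * T(3)
T(k) = 2^(k+1) - 1
T(0) = 1
T(1) = 3
T(2) = 7
T(3) = 15
T(4) = 31
T(4) = 2^5 - 1 = 31


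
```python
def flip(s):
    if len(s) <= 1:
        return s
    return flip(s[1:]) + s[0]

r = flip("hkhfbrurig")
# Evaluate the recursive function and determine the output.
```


flip("hkhfbrurig")
= flip("khfbrurig") + "h"
= flip("hfbrurig") + "k" + "h"
= flip("fbrurig") + "h" + "k" + "h"
= flip("brurig") + "f" + "h" + "k" + "h"
= flip("rurig") + "b" + "f" + "h" + "k" + "h"
= flip("urig") + "r" + "b" + "f" + "h" + "k" + "h"
= flip("rig") + "u" + "r" + "b" + "f" + "h" + "k" + "h"
= flip("ig") + "r" + "u" + "r" + "b" + "f" + "h" + "k" + "h"
= flip("g") + "i" + "r" + "u" + "r" + "b" + "f" + "h" + "k" + "h"
= "g" + "i" + "r" + "u" + "r" + "b" + "f" + "h" + "k" + "h"
= "girurbfhkh"


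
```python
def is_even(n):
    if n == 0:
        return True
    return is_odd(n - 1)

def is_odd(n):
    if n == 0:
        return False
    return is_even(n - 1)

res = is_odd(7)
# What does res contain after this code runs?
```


is_odd(7)
= is_even(6)
= is_odd(5)
= is_even(4)
= is_odd(3)
= is_even(2)
= is_odd(1)
= is_even(0)
n == 0: return True
= True


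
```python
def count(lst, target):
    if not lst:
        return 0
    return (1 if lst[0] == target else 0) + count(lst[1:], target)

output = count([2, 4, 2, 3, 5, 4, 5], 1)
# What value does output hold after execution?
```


count([2, 4, 2, 3, 5, 4, 5], 1)
lst[0]=2 != 1: 0 + count([4, 2, 3, 5, 4, 5], 1)
lst[0]=4 != 1: 0 + count([2, 3, 5, 4, 5], 1)
lst[0]=2 != 1: 0 + count([3, 5, 4, 5], 1)
lst[0]=3 != 1: 0 + count([5, 4, 5], 1)
lst[0]=5 != 1: 0 + count([4, 5], 1)
lst[0]=4 != 1: 0 + count([5], 1)
lst[0]=5 != 1: 0 + count([], 1)
= 0


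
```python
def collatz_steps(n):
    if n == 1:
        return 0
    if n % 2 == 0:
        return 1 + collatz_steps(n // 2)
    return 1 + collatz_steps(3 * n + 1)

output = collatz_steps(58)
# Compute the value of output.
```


collatz_steps(58)
58 is even -> collatz_steps(29)
29 is odd -> 3*29+1 = 88 -> collatz_steps(88)
88 is even -> collatz_steps(44)
44 is even -> collatz_steps(22)
22 is even -> collatz_steps(11)
11 is odd -> 3*11+1 = 34 -> collatz_steps(34)
34 is even -> collatz_steps(17)
17 is odd -> 3*17+1 = 52 -> collatz_steps(52)
52 is even -> collatz_steps(26)
26 is even -> collatz_steps(13)
13 is odd -> 3*13+1 = 40 -> collatz_steps(40)
40 is even -> collatz_steps(20)
20 is even -> collatz_steps(10)
10 is even -> collatz_steps(5)
5 is odd -> 3*5+1 = 16 -> collatz_steps(16)
16 is even -> collatz_steps(8)
8 is even -> collatz_steps(4)
4 is even -> collatz_steps(2)
2 is even -> collatz_steps(1)
Reached 1 after 19 steps
= 19


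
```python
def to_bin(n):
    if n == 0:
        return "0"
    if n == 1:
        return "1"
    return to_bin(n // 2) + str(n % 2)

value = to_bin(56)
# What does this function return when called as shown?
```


to_bin(56)
= to_bin(28) + "0"
= to_bin(14) + "0" + "0"
= to_bin(7) + "0" + "0" + "0"
= to_bin(3) + "1" + "0" + "0" + "0"
= to_bin(1) + "1" + "1" + "0" + "0" + "0"
= "1" + "1" + "1" + "0" + "0" + "0"
= "111000"


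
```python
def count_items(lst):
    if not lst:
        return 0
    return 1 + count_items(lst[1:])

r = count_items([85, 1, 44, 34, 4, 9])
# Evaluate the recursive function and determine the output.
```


count_items([85, 1, 44, 34, 4, 9])
= 1 + count_items([1, 44, 34, 4, 9])
= 1 + 1 + count_items([44, 34, 4, 9])
= 1 + 1 + 1 + count_items([34, 4, 9])
= 1 + 1 + 1 + 1 + count_items([4, 9])
= 1 + 1 + 1 + 1 + 1 + count_items([9])
= 1 + 1 + 1 + 1 + 1 + 1 + count_items([])
= 1 + 1 + 1 + 1 + 1 + 1 + 0
= 6


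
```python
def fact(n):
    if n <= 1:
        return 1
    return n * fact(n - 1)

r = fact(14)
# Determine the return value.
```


fact(14)
= 14 * fact(13)
= 14 * 13 * fact(12)
= 14 * 13 * 12 * fact(11)
= 14 * 13 * 12 * 11 * fact(10)
= 14 * 13 * 12 * 11 * 10 * fact(9)
= 14 * 13 * 12 * 11 * 10 * 9 * fact(8)
= 14 * 13 * 12 * 11 * 10 * 9 * 8 * fact(7)
= 14 * 13 * 12 * 11 * 10 * 9 * 8 * 7 * fact(6)
= 14 * 13 * 12 * 11 * 10 * 9 * 8 * 7 * 6 * fact(5)
= 14 * 13 * 12 * 11 * 10 * 9 * 8 * 7 * 6 * 5 * fact(4)
= 14 * 13 * 12 * 11 * 10 * 9 * 8 * 7 * 6 * 5 * 4 * fact(3)
= 14 * 13 * 12 * 11 * 10 * 9 * 8 * 7 * 6 * 5 * 4 * 3 * fact(2)
= 14 * 13 * 12 * 11 * 10 * 9 * 8 * 7 * 6 * 5 * 4 * 3 * 2 * fact(1)
= 14 * 13 * 12 * 11 * 10 * 9 * 8 * 7 * 6 * 5 * 4 * 3 * 2 * 1
= 87178291200


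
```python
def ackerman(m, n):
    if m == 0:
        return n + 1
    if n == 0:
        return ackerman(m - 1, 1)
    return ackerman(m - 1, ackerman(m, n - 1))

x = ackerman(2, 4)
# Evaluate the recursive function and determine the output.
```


ackerman(2, 4)
= ackerman(1, ackerman(2, 3))
First compute ackerman(2, 3) = 9
= ackerman(1, 9)
= 11


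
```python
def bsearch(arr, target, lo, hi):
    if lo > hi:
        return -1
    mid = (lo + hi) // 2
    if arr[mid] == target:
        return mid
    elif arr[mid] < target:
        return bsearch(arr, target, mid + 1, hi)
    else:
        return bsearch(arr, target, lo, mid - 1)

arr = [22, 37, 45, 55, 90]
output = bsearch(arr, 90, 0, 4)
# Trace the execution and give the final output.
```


bsearch(arr, 90, 0, 4)
lo=0, hi=4, mid=2, arr[mid]=45
45 < 90, search right half
lo=3, hi=4, mid=3, arr[mid]=55
55 < 90, search right half
lo=4, hi=4, mid=4, arr[mid]=90
arr[4] == 90, found at index 4
= 4


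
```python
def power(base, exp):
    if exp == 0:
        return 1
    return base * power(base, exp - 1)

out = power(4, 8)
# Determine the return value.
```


power(4, 8)
= 4 * power(4, 7)
= 4 * 4 * power(4, 6)
= 4 * 4 * 4 * power(4, 5)
= 4 * 4 * 4 * 4 * power(4, 4)
= 4 * 4 * 4 * 4 * 4 * power(4, 3)
= 4 * 4 * 4 * 4 * 4 * 4 * power(4, 2)
= 4 * 4 * 4 * 4 * 4 * 4 * 4 * power(4, 1)
= 4 * 4 * 4 * 4 * 4 * 4 * 4 * 4 * power(4, 0)
= 4 * 4 * 4 * 4 * 4 * 4 * 4 * 4 * 1
= 65536


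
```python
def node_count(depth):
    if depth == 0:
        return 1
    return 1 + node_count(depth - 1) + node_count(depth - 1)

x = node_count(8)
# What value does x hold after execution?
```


node_count(8)
= 1 + node_count(7) + node_count(7)
= 1 + 2 * node_count(7)
node_count(k) = 2^(k+1) - 1
node_count(0) = 1
node_count(1) = 3
node_count(2) = 7
node_count(3) = 15
node_count(4) = 31
node_count(8) = 2^9 - 1 = 511


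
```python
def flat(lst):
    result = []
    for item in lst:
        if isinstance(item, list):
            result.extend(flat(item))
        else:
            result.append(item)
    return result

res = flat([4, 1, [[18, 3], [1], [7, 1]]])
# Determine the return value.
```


flat([4, 1, [[18, 3], [1], [7, 1]]])
Processing each element:
  4 is not a list -> append 4
  1 is not a list -> append 1
  [[18, 3], [1], [7, 1]] is a list -> flat recursively -> [18, 3, 1, 7, 1]
= [4, 1, 18, 3, 1, 7, 1]


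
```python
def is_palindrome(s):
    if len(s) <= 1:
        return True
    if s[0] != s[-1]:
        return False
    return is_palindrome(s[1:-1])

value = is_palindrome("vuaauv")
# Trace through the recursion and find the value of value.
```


is_palindrome("vuaauv")
"vuaauv": s[0]='v' == s[-1]='v' -> is_palindrome("uaau")
"uaau": s[0]='u' == s[-1]='u' -> is_palindrome("aa")
"aa": s[0]='a' == s[-1]='a' -> is_palindrome("")
"": len <= 1 -> True
= True


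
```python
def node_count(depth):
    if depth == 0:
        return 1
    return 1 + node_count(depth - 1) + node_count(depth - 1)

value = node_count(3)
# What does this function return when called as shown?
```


node_count(3)
= 1 + node_count(2) + node_count(2)
= 1 + 2 * node_count(2)
node_count(k) = 2^(k+1) - 1
node_count(0) = 1
node_count(1) = 3
node_count(2) = 7
node_count(3) = 15
node_count(3) = 2^4 - 1 = 15


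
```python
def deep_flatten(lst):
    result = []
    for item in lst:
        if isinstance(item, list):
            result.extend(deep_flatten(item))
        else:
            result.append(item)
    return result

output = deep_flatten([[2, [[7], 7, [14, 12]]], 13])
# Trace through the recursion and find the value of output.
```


deep_flatten([[2, [[7], 7, [14, 12]]], 13])
Processing each element:
  [2, [[7], 7, [14, 12]]] is a list -> deep_flatten recursively -> [2, 7, 7, 14, 12]
  13 is not a list -> append 13
= [2, 7, 7, 14, 12, 13]


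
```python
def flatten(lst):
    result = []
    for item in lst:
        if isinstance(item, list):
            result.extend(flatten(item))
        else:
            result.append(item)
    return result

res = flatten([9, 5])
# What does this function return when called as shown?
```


flatten([9, 5])
Processing each element:
  9 is not a list -> append 9
  5 is not a list -> append 5
= [9, 5]


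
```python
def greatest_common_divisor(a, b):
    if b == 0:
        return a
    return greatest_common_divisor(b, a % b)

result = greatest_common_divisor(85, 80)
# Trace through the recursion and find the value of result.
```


greatest_common_divisor(85, 80)
= greatest_common_divisor(80, 85 % 80) = greatest_common_divisor(80, 5)
= greatest_common_divisor(5, 80 % 5) = greatest_common_divisor(5, 0)
b == 0, return a = 5


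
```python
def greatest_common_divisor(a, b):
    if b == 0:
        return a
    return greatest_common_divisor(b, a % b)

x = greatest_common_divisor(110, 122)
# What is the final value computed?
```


greatest_common_divisor(110, 122)
= greatest_common_divisor(122, 110 % 122) = greatest_common_divisor(122, 110)
= greatest_common_divisor(110, 122 % 110) = greatest_common_divisor(110, 12)
= greatest_common_divisor(12, 110 % 12) = greatest_common_divisor(12, 2)
= greatest_common_divisor(2, 12 % 2) = greatest_common_divisor(2, 0)
b == 0, return a = 2


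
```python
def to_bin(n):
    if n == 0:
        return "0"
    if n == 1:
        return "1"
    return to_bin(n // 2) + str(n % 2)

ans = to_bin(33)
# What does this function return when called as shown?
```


to_bin(33)
= to_bin(16) + "1"
= to_bin(8) + "0" + "1"
= to_bin(4) + "0" + "0" + "1"
= to_bin(2) + "0" + "0" + "0" + "1"
= to_bin(1) + "0" + "0" + "0" + "0" + "1"
= "1" + "0" + "0" + "0" + "0" + "1"
= "100001"


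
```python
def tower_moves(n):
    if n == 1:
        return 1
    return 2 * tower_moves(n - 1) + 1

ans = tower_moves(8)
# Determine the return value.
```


tower_moves(8)
= 2 * tower_moves(7) + 1
= 2 * (2 * tower_moves(6) + 1) + 1
= 2 * (2 * (2 * tower_moves(5) + 1) + 1) + 1
= 2 * (2 * (2 * (2 * tower_moves(4) + 1) + 1) + 1) + 1
= 2 * (2 * (2 * (2 * (2 * tower_moves(3) + 1) + 1) + 1) + 1) + 1
= 2 * (2 * (2 * (2 * (2 * (2 * tower_moves(2) + 1) + 1) + 1) + 1) + 1) + 1
= 2 * (2 * (2 * (2 * (2 * (2 * (2 * tower_moves(1) + 1) + 1) + 1) + 1) + 1) + 1) + 1
Now compute bottom-up:
tower_moves(1) = 1
tower_moves(2) = 2 * 1 + 1 = 3
tower_moves(3) = 2 * 3 + 1 = 7
tower_moves(4) = 2 * 7 + 1 = 15
tower_moves(5) = 2 * 15 + 1 = 31
tower_moves(6) = 2 * 31 + 1 = 63
tower_moves(7) = 2 * 63 + 1 = 127
tower_moves(8) = 2 * 127 + 1 = 255
= 255


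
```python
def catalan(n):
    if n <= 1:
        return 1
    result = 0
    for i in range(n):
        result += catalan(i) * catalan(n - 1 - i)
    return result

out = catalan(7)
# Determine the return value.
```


catalan(7)
= sum of catalan(i) * catalan(7-1-i) for i in 0..6
First compute sub-values bottom-up:
  catalan(0) = 1, catalan(1) = 1
  catalan(2) = 1*1 + 1*1 = 2
  catalan(3) = 1*2 + 1*1 + 2*1 = 5
  catalan(4) = 1*5 + 1*2 + 2*1 + 5*1 = 14
  catalan(5) = 1*14 + 1*5 + 2*2 + 5*1 + 14*1 = 42
  catalan(6) = 1*42 + 1*14 + 2*5 + 5*2 + 14*1 + 42*1 = 132
Now catalan(7):
  catalan(0)*catalan(6) = 1*132 = 132
  catalan(1)*catalan(5) = 1*42 = 42
  catalan(2)*catalan(4) = 2*14 = 28
  catalan(3)*catalan(3) = 5*5 = 25
  catalan(4)*catalan(2) = 14*2 = 28
  catalan(5)*catalan(1) = 42*1 = 42
  catalan(6)*catalan(0) = 132*1 = 132
= 132 + 42 + 28 + 25 + 28 + 42 + 132
= 429


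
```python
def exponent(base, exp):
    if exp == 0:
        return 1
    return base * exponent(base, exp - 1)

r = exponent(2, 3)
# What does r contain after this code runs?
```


exponent(2, 3)
= 2 * exponent(2, 2)
= 2 * 2 * exponent(2, 1)
= 2 * 2 * 2 * exponent(2, 0)
= 2 * 2 * 2 * 1
= 8


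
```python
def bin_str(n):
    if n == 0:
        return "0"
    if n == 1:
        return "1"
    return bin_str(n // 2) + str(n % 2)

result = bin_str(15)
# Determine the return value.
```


bin_str(15)
= bin_str(7) + "1"
= bin_str(3) + "1" + "1"
= bin_str(1) + "1" + "1" + "1"
= "1" + "1" + "1" + "1"
= "1111"


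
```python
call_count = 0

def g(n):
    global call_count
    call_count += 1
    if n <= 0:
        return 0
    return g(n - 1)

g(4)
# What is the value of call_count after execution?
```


g(4) calls g(3) calls ... calls g(0)
Total calls: 4 + 1 (for base case) = 5


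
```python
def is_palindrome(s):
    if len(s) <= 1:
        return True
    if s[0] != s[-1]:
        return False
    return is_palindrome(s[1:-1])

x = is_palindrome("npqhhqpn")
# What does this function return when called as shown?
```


is_palindrome("npqhhqpn")
"npqhhqpn": s[0]='n' == s[-1]='n' -> is_palindrome("pqhhqp")
"pqhhqp": s[0]='p' == s[-1]='p' -> is_palindrome("qhhq")
"qhhq": s[0]='q' == s[-1]='q' -> is_palindrome("hh")
"hh": s[0]='h' == s[-1]='h' -> is_palindrome("")
"": len <= 1 -> True
= True


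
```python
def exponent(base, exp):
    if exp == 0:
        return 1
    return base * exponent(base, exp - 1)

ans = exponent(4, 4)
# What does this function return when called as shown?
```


exponent(4, 4)
= 4 * exponent(4, 3)
= 4 * 4 * exponent(4, 2)
= 4 * 4 * 4 * exponent(4, 1)
= 4 * 4 * 4 * 4 * exponent(4, 0)
= 4 * 4 * 4 * 4 * 1
= 256


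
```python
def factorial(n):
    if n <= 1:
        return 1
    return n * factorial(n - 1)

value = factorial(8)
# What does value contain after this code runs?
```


factorial(8)
= 8 * factorial(7)
= 8 * 7 * factorial(6)
= 8 * 7 * 6 * factorial(5)
= 8 * 7 * 6 * 5 * factorial(4)
= 8 * 7 * 6 * 5 * 4 * factorial(3)
= 8 * 7 * 6 * 5 * 4 * 3 * factorial(2)
= 8 * 7 * 6 * 5 * 4 * 3 * 2 * factorial(1)
= 8 * 7 * 6 * 5 * 4 * 3 * 2 * 1
= 40320


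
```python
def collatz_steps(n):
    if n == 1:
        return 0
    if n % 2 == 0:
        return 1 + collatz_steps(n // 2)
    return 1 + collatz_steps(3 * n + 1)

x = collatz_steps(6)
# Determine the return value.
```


collatz_steps(6)
6 is even -> collatz_steps(3)
3 is odd -> 3*3+1 = 10 -> collatz_steps(10)
10 is even -> collatz_steps(5)
5 is odd -> 3*5+1 = 16 -> collatz_steps(16)
16 is even -> collatz_steps(8)
8 is even -> collatz_steps(4)
4 is even -> collatz_steps(2)
2 is even -> collatz_steps(1)
Reached 1 after 8 steps
= 8


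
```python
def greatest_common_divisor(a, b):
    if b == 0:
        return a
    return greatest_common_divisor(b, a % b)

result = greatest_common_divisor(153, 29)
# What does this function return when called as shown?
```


greatest_common_divisor(153, 29)
= greatest_common_divisor(29, 153 % 29) = greatest_common_divisor(29, 8)
= greatest_common_divisor(8, 29 % 8) = greatest_common_divisor(8, 5)
= greatest_common_divisor(5, 8 % 5) = greatest_common_divisor(5, 3)
= greatest_common_divisor(3, 5 % 3) = greatest_common_divisor(3, 2)
= greatest_common_divisor(2, 3 % 2) = greatest_common_divisor(2, 1)
= greatest_common_divisor(1, 2 % 1) = greatest_common_divisor(1, 0)
b == 0, return a = 1


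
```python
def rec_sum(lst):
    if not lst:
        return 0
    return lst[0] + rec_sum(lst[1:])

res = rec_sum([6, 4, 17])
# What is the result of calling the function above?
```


rec_sum([6, 4, 17])
= 6 + rec_sum([4, 17])
= 6 + 4 + rec_sum([17])
= 6 + 4 + 17 + rec_sum([])
= 6 + 4 + 17 + 0
= 27


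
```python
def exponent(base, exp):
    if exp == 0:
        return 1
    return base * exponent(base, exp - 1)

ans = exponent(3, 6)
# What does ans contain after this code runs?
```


exponent(3, 6)
= 3 * exponent(3, 5)
= 3 * 3 * exponent(3, 4)
= 3 * 3 * 3 * exponent(3, 3)
= 3 * 3 * 3 * 3 * exponent(3, 2)
= 3 * 3 * 3 * 3 * 3 * exponent(3, 1)
= 3 * 3 * 3 * 3 * 3 * 3 * exponent(3, 0)
= 3 * 3 * 3 * 3 * 3 * 3 * 1
= 729


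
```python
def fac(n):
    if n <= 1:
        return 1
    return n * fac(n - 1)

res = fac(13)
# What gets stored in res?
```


fac(13)
= 13 * fac(12)
= 13 * 12 * fac(11)
= 13 * 12 * 11 * fac(10)
= 13 * 12 * 11 * 10 * fac(9)
= 13 * 12 * 11 * 10 * 9 * fac(8)
= 13 * 12 * 11 * 10 * 9 * 8 * fac(7)
= 13 * 12 * 11 * 10 * 9 * 8 * 7 * fac(6)
= 13 * 12 * 11 * 10 * 9 * 8 * 7 * 6 * fac(5)
= 13 * 12 * 11 * 10 * 9 * 8 * 7 * 6 * 5 * fac(4)
= 13 * 12 * 11 * 10 * 9 * 8 * 7 * 6 * 5 * 4 * fac(3)
= 13 * 12 * 11 * 10 * 9 * 8 * 7 * 6 * 5 * 4 * 3 * fac(2)
= 13 * 12 * 11 * 10 * 9 * 8 * 7 * 6 * 5 * 4 * 3 * 2 * fac(1)
= 13 * 12 * 11 * 10 * 9 * 8 * 7 * 6 * 5 * 4 * 3 * 2 * 1
= 6227020800


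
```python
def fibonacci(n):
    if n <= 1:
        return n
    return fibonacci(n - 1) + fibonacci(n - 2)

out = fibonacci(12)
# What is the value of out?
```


fibonacci(12)
= fibonacci(11) + fibonacci(10)
= (fibonacci(10) + fibonacci(9)) + fibonacci(10)
Computing bottom-up: fibonacci(0)=0, fibonacci(1)=1, fibonacci(2)=1, fibonacci(3)=2, fibonacci(4)=3, fibonacci(5)=5, fibonacci(6)=8, fibonacci(7)=13, fibonacci(8)=21, fibonacci(9)=34, fibonacci(10)=55, fibonacci(11)=89, fibonacci(12)=144
= 144


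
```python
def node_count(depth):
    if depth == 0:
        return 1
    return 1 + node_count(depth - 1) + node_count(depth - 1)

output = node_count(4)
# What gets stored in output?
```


node_count(4)
= 1 + node_count(3) + node_count(3)
= 1 + 2 * node_count(3)
node_count(k) = 2^(k+1) - 1
node_count(0) = 1
node_count(1) = 3
node_count(2) = 7
node_count(3) = 15
node_count(4) = 31
node_count(4) = 2^5 - 1 = 31


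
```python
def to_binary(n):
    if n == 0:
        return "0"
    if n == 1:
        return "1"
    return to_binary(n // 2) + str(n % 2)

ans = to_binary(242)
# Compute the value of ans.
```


to_binary(242)
= to_binary(121) + "0"
= to_binary(60) + "1" + "0"
= to_binary(30) + "0" + "1" + "0"
= to_binary(15) + "0" + "0" + "1" + "0"
= to_binary(7) + "1" + "0" + "0" + "1" + "0"
= to_binary(3) + "1" + "1" + "0" + "0" + "1" + "0"
= to_binary(1) + "1" + "1" + "1" + "0" + "0" + "1" + "0"
= "1" + "1" + "1" + "1" + "0" + "0" + "1" + "0"
= "11110010"


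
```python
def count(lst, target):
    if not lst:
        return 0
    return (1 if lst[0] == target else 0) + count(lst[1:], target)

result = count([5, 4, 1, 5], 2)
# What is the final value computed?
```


count([5, 4, 1, 5], 2)
lst[0]=5 != 2: 0 + count([4, 1, 5], 2)
lst[0]=4 != 2: 0 + count([1, 5], 2)
lst[0]=1 != 2: 0 + count([5], 2)
lst[0]=5 != 2: 0 + count([], 2)
= 0


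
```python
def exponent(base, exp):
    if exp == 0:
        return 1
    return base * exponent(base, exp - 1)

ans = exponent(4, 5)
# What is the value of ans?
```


exponent(4, 5)
= 4 * exponent(4, 4)
= 4 * 4 * exponent(4, 3)
= 4 * 4 * 4 * exponent(4, 2)
= 4 * 4 * 4 * 4 * exponent(4, 1)
= 4 * 4 * 4 * 4 * 4 * exponent(4, 0)
= 4 * 4 * 4 * 4 * 4 * 1
= 1024


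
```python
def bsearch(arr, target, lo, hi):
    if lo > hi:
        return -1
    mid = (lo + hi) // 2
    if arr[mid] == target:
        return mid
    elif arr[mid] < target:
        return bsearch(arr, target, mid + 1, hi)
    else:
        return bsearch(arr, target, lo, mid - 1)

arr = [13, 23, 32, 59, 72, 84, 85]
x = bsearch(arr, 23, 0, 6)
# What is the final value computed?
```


bsearch(arr, 23, 0, 6)
lo=0, hi=6, mid=3, arr[mid]=59
59 > 23, search left half
lo=0, hi=2, mid=1, arr[mid]=23
arr[1] == 23, found at index 1
= 1


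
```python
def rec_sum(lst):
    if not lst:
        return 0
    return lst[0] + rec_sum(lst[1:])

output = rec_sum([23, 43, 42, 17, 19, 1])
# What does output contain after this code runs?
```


rec_sum([23, 43, 42, 17, 19, 1])
= 23 + rec_sum([43, 42, 17, 19, 1])
= 23 + 43 + rec_sum([42, 17, 19, 1])
= 23 + 43 + 42 + rec_sum([17, 19, 1])
= 23 + 43 + 42 + 17 + rec_sum([19, 1])
= 23 + 43 + 42 + 17 + 19 + rec_sum([1])
= 23 + 43 + 42 + 17 + 19 + 1 + rec_sum([])
= 23 + 43 + 42 + 17 + 19 + 1 + 0
= 145


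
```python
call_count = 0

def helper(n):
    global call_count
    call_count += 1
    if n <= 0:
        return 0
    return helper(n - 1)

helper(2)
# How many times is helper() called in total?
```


helper(2) calls helper(1) calls ... calls helper(0)
Total calls: 2 + 1 (for base case) = 3


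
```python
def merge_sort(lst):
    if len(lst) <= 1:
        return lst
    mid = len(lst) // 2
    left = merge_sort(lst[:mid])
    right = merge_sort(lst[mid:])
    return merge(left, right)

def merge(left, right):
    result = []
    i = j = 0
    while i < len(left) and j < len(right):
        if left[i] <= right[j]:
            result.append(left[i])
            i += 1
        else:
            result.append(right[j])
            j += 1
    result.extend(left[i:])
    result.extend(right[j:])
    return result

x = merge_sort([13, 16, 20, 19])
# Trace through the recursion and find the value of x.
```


merge_sort([13, 16, 20, 19])
Split into [13, 16] and [20, 19]
Left sorted: [13, 16]
Right sorted: [19, 20]
Merge [13, 16] and [19, 20]
= [13, 16, 19, 20]


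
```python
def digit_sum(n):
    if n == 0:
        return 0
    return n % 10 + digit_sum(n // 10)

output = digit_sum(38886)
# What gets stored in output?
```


digit_sum(38886)
= 6 + digit_sum(3888)
= 6 + 8 + digit_sum(388)
= 6 + 8 + 8 + digit_sum(38)
= 6 + 8 + 8 + 8 + digit_sum(3)
= 6 + 8 + 8 + 8 + 3 + digit_sum(0)
= 6 + 8 + 8 + 8 + 3 + 0
= 33


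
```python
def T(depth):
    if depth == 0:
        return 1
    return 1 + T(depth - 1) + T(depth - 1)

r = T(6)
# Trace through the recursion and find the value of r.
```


T(6)
= 1 + T(5) + T(5)
= 1 + 2 * T(5)
T(k) = 2^(k+1) - 1
T(0) = 1
T(1) = 3
T(2) = 7
T(3) = 15
T(4) = 31
T(6) = 2^7 - 1 = 127


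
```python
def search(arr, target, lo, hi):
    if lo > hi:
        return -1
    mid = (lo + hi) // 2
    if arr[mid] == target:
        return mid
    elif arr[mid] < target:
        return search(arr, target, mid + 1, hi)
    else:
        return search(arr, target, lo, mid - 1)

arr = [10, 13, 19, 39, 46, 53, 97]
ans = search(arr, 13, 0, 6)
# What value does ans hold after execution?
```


search(arr, 13, 0, 6)
lo=0, hi=6, mid=3, arr[mid]=39
39 > 13, search left half
lo=0, hi=2, mid=1, arr[mid]=13
arr[1] == 13, found at index 1
= 1


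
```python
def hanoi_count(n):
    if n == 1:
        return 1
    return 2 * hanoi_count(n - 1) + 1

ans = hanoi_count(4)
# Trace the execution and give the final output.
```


hanoi_count(4)
= 2 * hanoi_count(3) + 1
= 2 * (2 * hanoi_count(2) + 1) + 1
= 2 * (2 * (2 * hanoi_count(1) + 1) + 1) + 1
Now compute bottom-up:
hanoi_count(1) = 1
hanoi_count(2) = 2 * 1 + 1 = 3
hanoi_count(3) = 2 * 3 + 1 = 7
hanoi_count(4) = 2 * 7 + 1 = 15
= 15


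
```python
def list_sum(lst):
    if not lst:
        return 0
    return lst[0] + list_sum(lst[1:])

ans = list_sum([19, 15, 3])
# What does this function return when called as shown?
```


list_sum([19, 15, 3])
= 19 + list_sum([15, 3])
= 19 + 15 + list_sum([3])
= 19 + 15 + 3 + list_sum([])
= 19 + 15 + 3 + 0
= 37


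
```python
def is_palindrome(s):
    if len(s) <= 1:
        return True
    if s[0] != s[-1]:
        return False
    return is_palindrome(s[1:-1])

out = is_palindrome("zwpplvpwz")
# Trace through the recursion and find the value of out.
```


is_palindrome("zwpplvpwz")
"zwpplvpwz": s[0]='z' == s[-1]='z' -> is_palindrome("wpplvpw")
"wpplvpw": s[0]='w' == s[-1]='w' -> is_palindrome("pplvp")
"pplvp": s[0]='p' == s[-1]='p' -> is_palindrome("plv")
"plv": s[0]='p' != s[-1]='v' -> False
= False


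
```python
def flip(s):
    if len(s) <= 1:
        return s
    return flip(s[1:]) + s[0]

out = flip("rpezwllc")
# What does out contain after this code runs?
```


flip("rpezwllc")
= flip("pezwllc") + "r"
= flip("ezwllc") + "p" + "r"
= flip("zwllc") + "e" + "p" + "r"
= flip("wllc") + "z" + "e" + "p" + "r"
= flip("llc") + "w" + "z" + "e" + "p" + "r"
= flip("lc") + "l" + "w" + "z" + "e" + "p" + "r"
= flip("c") + "l" + "l" + "w" + "z" + "e" + "p" + "r"
= "c" + "l" + "l" + "w" + "z" + "e" + "p" + "r"
= "cllwzepr"


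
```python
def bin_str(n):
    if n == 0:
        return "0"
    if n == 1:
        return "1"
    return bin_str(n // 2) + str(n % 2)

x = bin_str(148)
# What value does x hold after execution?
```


bin_str(148)
= bin_str(74) + "0"
= bin_str(37) + "0" + "0"
= bin_str(18) + "1" + "0" + "0"
= bin_str(9) + "0" + "1" + "0" + "0"
= bin_str(4) + "1" + "0" + "1" + "0" + "0"
= bin_str(2) + "0" + "1" + "0" + "1" + "0" + "0"
= bin_str(1) + "0" + "0" + "1" + "0" + "1" + "0" + "0"
= "1" + "0" + "0" + "1" + "0" + "1" + "0" + "0"
= "10010100"


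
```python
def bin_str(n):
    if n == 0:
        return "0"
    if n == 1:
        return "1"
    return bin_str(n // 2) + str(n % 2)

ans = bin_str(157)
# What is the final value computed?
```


bin_str(157)
= bin_str(78) + "1"
= bin_str(39) + "0" + "1"
= bin_str(19) + "1" + "0" + "1"
= bin_str(9) + "1" + "1" + "0" + "1"
= bin_str(4) + "1" + "1" + "1" + "0" + "1"
= bin_str(2) + "0" + "1" + "1" + "1" + "0" + "1"
= bin_str(1) + "0" + "0" + "1" + "1" + "1" + "0" + "1"
= "1" + "0" + "0" + "1" + "1" + "1" + "0" + "1"
= "10011101"


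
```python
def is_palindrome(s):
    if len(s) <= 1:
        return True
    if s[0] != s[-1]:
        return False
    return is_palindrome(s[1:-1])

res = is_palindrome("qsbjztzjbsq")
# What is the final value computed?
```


is_palindrome("qsbjztzjbsq")
"qsbjztzjbsq": s[0]='q' == s[-1]='q' -> is_palindrome("sbjztzjbs")
"sbjztzjbs": s[0]='s' == s[-1]='s' -> is_palindrome("bjztzjb")
"bjztzjb": s[0]='b' == s[-1]='b' -> is_palindrome("jztzj")
"jztzj": s[0]='j' == s[-1]='j' -> is_palindrome("ztz")
"ztz": s[0]='z' == s[-1]='z' -> is_palindrome("t")
"t": len <= 1 -> True
= True


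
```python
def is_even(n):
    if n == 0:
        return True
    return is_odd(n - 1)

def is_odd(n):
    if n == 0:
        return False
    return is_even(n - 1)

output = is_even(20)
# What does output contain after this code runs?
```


is_even(20)
= is_odd(19)
= is_even(18)
= is_odd(17)
= is_even(16)
= is_odd(15)
= is_even(14)
= is_odd(13)
= is_even(12)
= is_odd(11)
= is_even(10)
= is_odd(9)
= is_even(8)
= is_odd(7)
= is_even(6)
= is_odd(5)
= is_even(4)
= is_odd(3)
= is_even(2)
= is_odd(1)
= is_even(0)
n == 0: return True
= True


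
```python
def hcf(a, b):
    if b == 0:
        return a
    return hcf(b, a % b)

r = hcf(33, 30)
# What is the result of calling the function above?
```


hcf(33, 30)
= hcf(30, 33 % 30) = hcf(30, 3)
= hcf(3, 30 % 3) = hcf(3, 0)
b == 0, return a = 3


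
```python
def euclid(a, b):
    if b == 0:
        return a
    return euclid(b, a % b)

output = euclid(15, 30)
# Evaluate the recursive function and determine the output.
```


euclid(15, 30)
= euclid(30, 15 % 30) = euclid(30, 15)
= euclid(15, 30 % 15) = euclid(15, 0)
b == 0, return a = 15


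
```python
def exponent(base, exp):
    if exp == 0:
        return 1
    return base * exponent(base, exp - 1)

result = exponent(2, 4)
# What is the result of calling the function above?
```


exponent(2, 4)
= 2 * exponent(2, 3)
= 2 * 2 * exponent(2, 2)
= 2 * 2 * 2 * exponent(2, 1)
= 2 * 2 * 2 * 2 * exponent(2, 0)
= 2 * 2 * 2 * 2 * 1
= 16


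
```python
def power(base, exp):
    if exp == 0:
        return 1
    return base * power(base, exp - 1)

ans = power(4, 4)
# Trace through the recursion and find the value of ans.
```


power(4, 4)
= 4 * power(4, 3)
= 4 * 4 * power(4, 2)
= 4 * 4 * 4 * power(4, 1)
= 4 * 4 * 4 * 4 * power(4, 0)
= 4 * 4 * 4 * 4 * 1
= 256


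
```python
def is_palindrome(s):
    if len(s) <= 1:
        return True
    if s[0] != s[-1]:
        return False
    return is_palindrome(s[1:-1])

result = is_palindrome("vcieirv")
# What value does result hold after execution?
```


is_palindrome("vcieirv")
"vcieirv": s[0]='v' == s[-1]='v' -> is_palindrome("cieir")
"cieir": s[0]='c' != s[-1]='r' -> False
= False


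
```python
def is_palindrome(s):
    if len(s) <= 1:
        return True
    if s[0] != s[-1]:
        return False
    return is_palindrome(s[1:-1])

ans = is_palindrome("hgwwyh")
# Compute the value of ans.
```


is_palindrome("hgwwyh")
"hgwwyh": s[0]='h' == s[-1]='h' -> is_palindrome("gwwy")
"gwwy": s[0]='g' != s[-1]='y' -> False
= False


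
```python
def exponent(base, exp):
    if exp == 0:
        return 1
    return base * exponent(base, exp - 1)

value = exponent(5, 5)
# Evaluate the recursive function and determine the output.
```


exponent(5, 5)
= 5 * exponent(5, 4)
= 5 * 5 * exponent(5, 3)
= 5 * 5 * 5 * exponent(5, 2)
= 5 * 5 * 5 * 5 * exponent(5, 1)
= 5 * 5 * 5 * 5 * 5 * exponent(5, 0)
= 5 * 5 * 5 * 5 * 5 * 1
= 3125


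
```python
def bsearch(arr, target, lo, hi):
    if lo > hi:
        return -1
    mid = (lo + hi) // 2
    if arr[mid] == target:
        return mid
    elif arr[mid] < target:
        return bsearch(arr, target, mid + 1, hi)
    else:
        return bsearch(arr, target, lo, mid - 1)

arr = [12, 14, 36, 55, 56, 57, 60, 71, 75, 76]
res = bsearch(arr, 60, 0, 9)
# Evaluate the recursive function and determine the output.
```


bsearch(arr, 60, 0, 9)
lo=0, hi=9, mid=4, arr[mid]=56
56 < 60, search right half
lo=5, hi=9, mid=7, arr[mid]=71
71 > 60, search left half
lo=5, hi=6, mid=5, arr[mid]=57
57 < 60, search right half
lo=6, hi=6, mid=6, arr[mid]=60
arr[6] == 60, found at index 6
= 6


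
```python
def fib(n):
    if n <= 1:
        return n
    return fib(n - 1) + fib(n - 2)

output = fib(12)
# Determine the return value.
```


fib(12)
= fib(11) + fib(10)
= (fib(10) + fib(9)) + fib(10)
Computing bottom-up: fib(0)=0, fib(1)=1, fib(2)=1, fib(3)=2, fib(4)=3, fib(5)=5, fib(6)=8, fib(7)=13, fib(8)=21, fib(9)=34, fib(10)=55, fib(11)=89, fib(12)=144
= 144


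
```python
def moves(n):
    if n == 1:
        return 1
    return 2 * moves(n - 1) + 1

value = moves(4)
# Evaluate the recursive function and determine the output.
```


moves(4)
= 2 * moves(3) + 1
= 2 * (2 * moves(2) + 1) + 1
= 2 * (2 * (2 * moves(1) + 1) + 1) + 1
Now compute bottom-up:
moves(1) = 1
moves(2) = 2 * 1 + 1 = 3
moves(3) = 2 * 3 + 1 = 7
moves(4) = 2 * 7 + 1 = 15
= 15


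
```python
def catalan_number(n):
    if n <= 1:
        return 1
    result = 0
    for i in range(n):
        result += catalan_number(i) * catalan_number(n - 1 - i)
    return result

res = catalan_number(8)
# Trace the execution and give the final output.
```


catalan_number(8)
= sum of catalan_number(i) * catalan_number(8-1-i) for i in 0..7
First compute sub-values bottom-up:
  catalan_number(0) = 1, catalan_number(1) = 1
  catalan_number(2) = 1*1 + 1*1 = 2
  catalan_number(3) = 1*2 + 1*1 + 2*1 = 5
  catalan_number(4) = 1*5 + 1*2 + 2*1 + 5*1 = 14
  catalan_number(5) = 1*14 + 1*5 + 2*2 + 5*1 + 14*1 = 42
  catalan_number(6) = 1*42 + 1*14 + 2*5 + 5*2 + 14*1 + 42*1 = 132
  catalan_number(7) = 1*132 + 1*42 + 2*14 + 5*5 + 14*2 + 42*1 + 132*1 = 429
Now catalan_number(8):
  catalan_number(0)*catalan_number(7) = 1*429 = 429
  catalan_number(1)*catalan_number(6) = 1*132 = 132
  catalan_number(2)*catalan_number(5) = 2*42 = 84
  catalan_number(3)*catalan_number(4) = 5*14 = 70
  catalan_number(4)*catalan_number(3) = 14*5 = 70
  catalan_number(5)*catalan_number(2) = 42*2 = 84
  catalan_number(6)*catalan_number(1) = 132*1 = 132
  catalan_number(7)*catalan_number(0) = 429*1 = 429
= 429 + 132 + 84 + 70 + 70 + 84 + 132 + 429
= 1430


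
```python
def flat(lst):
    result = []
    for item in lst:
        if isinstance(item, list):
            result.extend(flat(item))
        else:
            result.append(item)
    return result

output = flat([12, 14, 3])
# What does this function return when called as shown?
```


flat([12, 14, 3])
Processing each element:
  12 is not a list -> append 12
  14 is not a list -> append 14
  3 is not a list -> append 3
= [12, 14, 3]


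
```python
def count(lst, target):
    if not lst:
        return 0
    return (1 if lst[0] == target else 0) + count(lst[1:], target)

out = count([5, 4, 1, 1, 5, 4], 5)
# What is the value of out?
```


count([5, 4, 1, 1, 5, 4], 5)
lst[0]=5 == 5: 1 + count([4, 1, 1, 5, 4], 5)
lst[0]=4 != 5: 0 + count([1, 1, 5, 4], 5)
lst[0]=1 != 5: 0 + count([1, 5, 4], 5)
lst[0]=1 != 5: 0 + count([5, 4], 5)
lst[0]=5 == 5: 1 + count([4], 5)
lst[0]=4 != 5: 0 + count([], 5)
= 2


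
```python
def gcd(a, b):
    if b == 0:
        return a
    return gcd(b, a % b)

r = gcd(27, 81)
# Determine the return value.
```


gcd(27, 81)
= gcd(81, 27 % 81) = gcd(81, 27)
= gcd(27, 81 % 27) = gcd(27, 0)
b == 0, return a = 27


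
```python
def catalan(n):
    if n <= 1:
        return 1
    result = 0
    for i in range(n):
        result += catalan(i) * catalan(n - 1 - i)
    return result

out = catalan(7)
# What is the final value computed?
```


catalan(7)
= sum of catalan(i) * catalan(7-1-i) for i in 0..6
First compute sub-values bottom-up:
  catalan(0) = 1, catalan(1) = 1
  catalan(2) = 1*1 + 1*1 = 2
  catalan(3) = 1*2 + 1*1 + 2*1 = 5
  catalan(4) = 1*5 + 1*2 + 2*1 + 5*1 = 14
  catalan(5) = 1*14 + 1*5 + 2*2 + 5*1 + 14*1 = 42
  catalan(6) = 1*42 + 1*14 + 2*5 + 5*2 + 14*1 + 42*1 = 132
Now catalan(7):
  catalan(0)*catalan(6) = 1*132 = 132
  catalan(1)*catalan(5) = 1*42 = 42
  catalan(2)*catalan(4) = 2*14 = 28
  catalan(3)*catalan(3) = 5*5 = 25
  catalan(4)*catalan(2) = 14*2 = 28
  catalan(5)*catalan(1) = 42*1 = 42
  catalan(6)*catalan(0) = 132*1 = 132
= 132 + 42 + 28 + 25 + 28 + 42 + 132
= 429


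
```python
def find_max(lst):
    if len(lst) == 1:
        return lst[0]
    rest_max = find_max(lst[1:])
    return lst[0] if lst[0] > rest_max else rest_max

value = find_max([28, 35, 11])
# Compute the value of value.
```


find_max([28, 35, 11])
= compare 28 with find_max([35, 11])
= compare 35 with find_max([11])
Base: find_max([11]) = 11
compare 35 with 11: max = 35
compare 28 with 35: max = 35
= 35


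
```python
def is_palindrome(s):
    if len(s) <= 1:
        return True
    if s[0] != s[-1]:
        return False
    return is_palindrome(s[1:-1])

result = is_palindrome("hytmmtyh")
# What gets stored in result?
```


is_palindrome("hytmmtyh")
"hytmmtyh": s[0]='h' == s[-1]='h' -> is_palindrome("ytmmty")
"ytmmty": s[0]='y' == s[-1]='y' -> is_palindrome("tmmt")
"tmmt": s[0]='t' == s[-1]='t' -> is_palindrome("mm")
"mm": s[0]='m' == s[-1]='m' -> is_palindrome("")
"": len <= 1 -> True
= True


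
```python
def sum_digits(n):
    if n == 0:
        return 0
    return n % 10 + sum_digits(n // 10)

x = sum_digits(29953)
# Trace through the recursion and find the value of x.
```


sum_digits(29953)
= 3 + sum_digits(2995)
= 3 + 5 + sum_digits(299)
= 3 + 5 + 9 + sum_digits(29)
= 3 + 5 + 9 + 9 + sum_digits(2)
= 3 + 5 + 9 + 9 + 2 + sum_digits(0)
= 3 + 5 + 9 + 9 + 2 + 0
= 28


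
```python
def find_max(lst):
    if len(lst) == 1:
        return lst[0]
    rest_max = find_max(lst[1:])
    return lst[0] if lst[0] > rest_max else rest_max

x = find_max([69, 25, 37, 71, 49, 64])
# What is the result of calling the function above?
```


find_max([69, 25, 37, 71, 49, 64])
= compare 69 with find_max([25, 37, 71, 49, 64])
= compare 25 with find_max([37, 71, 49, 64])
= compare 37 with find_max([71, 49, 64])
= compare 71 with find_max([49, 64])
= compare 49 with find_max([64])
Base: find_max([64]) = 64
compare 49 with 64: max = 64
compare 71 with 64: max = 71
compare 37 with 71: max = 71
compare 25 with 71: max = 71
compare 69 with 71: max = 71
= 71
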